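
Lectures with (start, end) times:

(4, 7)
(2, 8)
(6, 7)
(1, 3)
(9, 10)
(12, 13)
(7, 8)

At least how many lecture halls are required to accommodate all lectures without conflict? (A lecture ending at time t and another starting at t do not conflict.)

Count concurrent intervals with a sweep; the peak is the room count.
starts: [1, 2, 4, 6, 7, 9, 12]
ends:   [3, 7, 7, 8, 8, 10, 13]
s1→1 s2→2 e3→1 s4→2 s6→3  — peak 3.

3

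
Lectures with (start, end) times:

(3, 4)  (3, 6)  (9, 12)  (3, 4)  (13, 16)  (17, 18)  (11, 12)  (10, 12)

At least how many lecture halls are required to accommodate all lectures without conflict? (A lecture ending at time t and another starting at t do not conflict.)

3

starts: [3, 3, 3, 9, 10, 11, 13, 17]
ends:   [4, 4, 6, 12, 12, 12, 16, 18]
s3→1 s3→2 s3→3  — peak 3.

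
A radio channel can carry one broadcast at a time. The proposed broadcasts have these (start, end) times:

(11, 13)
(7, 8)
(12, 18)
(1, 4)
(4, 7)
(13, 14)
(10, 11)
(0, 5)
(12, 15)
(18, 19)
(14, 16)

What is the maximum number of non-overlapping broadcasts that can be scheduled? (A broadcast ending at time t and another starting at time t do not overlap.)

Greedy by earliest finish: after sorting by end time, pick each interval compatible with the last pick.
Sorted by end: (1,4)  (0,5)  (4,7)  (7,8)  (10,11)  (11,13)  (13,14)  (12,15)  (14,16)  (12,18)  (18,19)
take (1,4); take (4,7); take (7,8); take (10,11); take (11,13); take (13,14); skip (12,15); take (14,16); skip (12,18); take (18,19).
Selected 8 broadcasts.

8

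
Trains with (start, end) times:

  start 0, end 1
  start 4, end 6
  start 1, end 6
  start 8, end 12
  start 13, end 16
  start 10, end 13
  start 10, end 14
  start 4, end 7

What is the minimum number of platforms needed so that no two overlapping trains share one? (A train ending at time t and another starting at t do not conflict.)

Events (time:±→running): 0:+→1 1:-→0 1:+→1 4:+→2 4:+→3 … peak 3.

3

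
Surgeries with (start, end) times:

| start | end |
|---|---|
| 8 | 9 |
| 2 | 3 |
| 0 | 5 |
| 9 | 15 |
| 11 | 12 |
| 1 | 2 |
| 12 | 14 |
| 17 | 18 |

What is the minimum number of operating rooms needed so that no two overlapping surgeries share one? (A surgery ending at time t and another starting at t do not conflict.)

2

Count concurrent intervals with a sweep; the peak is the room count.
starts: [0, 1, 2, 8, 9, 11, 12, 17]
ends:   [2, 3, 5, 9, 12, 14, 15, 18]
s0→1 s1→2  — peak 2.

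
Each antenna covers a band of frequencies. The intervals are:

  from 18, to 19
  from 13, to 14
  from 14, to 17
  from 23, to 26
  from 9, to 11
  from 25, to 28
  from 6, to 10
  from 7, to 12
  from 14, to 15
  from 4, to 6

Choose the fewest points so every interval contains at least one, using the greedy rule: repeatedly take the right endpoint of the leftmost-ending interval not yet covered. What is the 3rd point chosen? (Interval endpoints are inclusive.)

14

Process intervals by earliest right end; each time one isn't hit yet, stab at its right endpoint.
By right end: [4,6]  [6,10]  [9,11]  [7,12]  [13,14]  [14,15]  [14,17]  [18,19]  [23,26]  [25,28]
[4,6] uncovered → point at 6; [9,11] uncovered → point at 11; [13,14] uncovered → point at 14; [18,19] uncovered → point at 19; [23,26] uncovered → point at 26.
Points: 6, 11, 14, 19, 26 (5 total).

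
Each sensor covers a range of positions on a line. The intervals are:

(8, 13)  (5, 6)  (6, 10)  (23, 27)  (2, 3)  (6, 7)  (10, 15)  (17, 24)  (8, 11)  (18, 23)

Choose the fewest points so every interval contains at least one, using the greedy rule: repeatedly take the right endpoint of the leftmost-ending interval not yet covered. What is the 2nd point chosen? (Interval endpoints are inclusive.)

By right end: [2,3]  [5,6]  [6,7]  [6,10]  [8,11]  [8,13]  [10,15]  [18,23]  [17,24]  [23,27]
[2,3] uncovered → point at 3; [5,6] uncovered → point at 6; [8,11] uncovered → point at 11; [18,23] uncovered → point at 23.
Points: 3, 6, 11, 23 (4 total).

6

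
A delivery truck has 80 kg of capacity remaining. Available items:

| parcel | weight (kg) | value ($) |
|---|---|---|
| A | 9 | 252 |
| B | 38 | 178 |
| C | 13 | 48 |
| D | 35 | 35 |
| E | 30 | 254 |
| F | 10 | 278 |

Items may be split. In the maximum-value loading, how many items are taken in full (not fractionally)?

Greedy by value/weight ratio, highest first.
Order: A (252/9=28.00) > F (278/10=27.80) > E (254/30=8.47) > B (178/38=4.68) > C (48/13=3.69) > D (35/35=1.00)
Fill: take A (9 @ 252) → take F (10 @ 278) → take E (30 @ 254) → take 31/38 of B → 145.21; 80/80 used.
3 item(s) taken whole; one partial (take 31/38 of B).

3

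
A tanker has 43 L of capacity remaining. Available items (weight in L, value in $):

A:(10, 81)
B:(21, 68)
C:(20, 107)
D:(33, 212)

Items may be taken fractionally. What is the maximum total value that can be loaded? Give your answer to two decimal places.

293.00

Greedy by value/weight ratio, highest first.
Ratios (sorted): A 8.10, D 6.42, C 5.35, B 3.24
take A (10 @ 81); take D (33 @ 212). Capacity used 43/43.
Total value = 293.00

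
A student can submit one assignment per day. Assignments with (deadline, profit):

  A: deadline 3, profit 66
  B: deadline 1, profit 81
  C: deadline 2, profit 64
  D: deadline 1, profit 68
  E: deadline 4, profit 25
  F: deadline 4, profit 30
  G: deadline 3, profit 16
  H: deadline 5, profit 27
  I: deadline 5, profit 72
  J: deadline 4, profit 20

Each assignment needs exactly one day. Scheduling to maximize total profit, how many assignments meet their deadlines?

5

Take jobs in profit order; each goes to the latest open slot no later than its deadline.
Profit order: B=81 I=72 D=68 A=66 C=64 F=30 H=27 E=25 J=20 G=16
Assign: B→slot 1, I→slot 5, D skipped, A→slot 3, C→slot 2, F→slot 4, H skipped, E skipped, J skipped, G skipped.
Slots: [1:B] [2:C] [3:A] [4:F] [5:I]
5 of 10 scheduled.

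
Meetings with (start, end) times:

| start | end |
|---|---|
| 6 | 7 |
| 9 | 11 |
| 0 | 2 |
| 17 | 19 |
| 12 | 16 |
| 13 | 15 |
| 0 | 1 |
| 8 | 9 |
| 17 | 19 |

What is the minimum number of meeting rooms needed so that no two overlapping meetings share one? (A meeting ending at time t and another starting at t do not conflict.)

The answer is the maximum number of intervals overlapping at any instant.
starts: [0, 0, 6, 8, 9, 12, 13, 17, 17]
ends:   [1, 2, 7, 9, 11, 15, 16, 19, 19]
s0→1 s0→2  — peak 2.

2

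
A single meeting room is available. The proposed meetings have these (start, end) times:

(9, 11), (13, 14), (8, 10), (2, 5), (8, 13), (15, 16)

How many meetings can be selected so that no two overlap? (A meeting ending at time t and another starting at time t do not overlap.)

4

Order by finish time; keep every interval that doesn't clash with the previous kept one.
By end time: (2,5), (8,10), (9,11), (8,13), (13,14), (15,16).
Pick (2,5); next start ≥ 5 → (8,10); next start ≥ 10 → (13,14); next start ≥ 14 → (15,16).
Selected 4 meetings.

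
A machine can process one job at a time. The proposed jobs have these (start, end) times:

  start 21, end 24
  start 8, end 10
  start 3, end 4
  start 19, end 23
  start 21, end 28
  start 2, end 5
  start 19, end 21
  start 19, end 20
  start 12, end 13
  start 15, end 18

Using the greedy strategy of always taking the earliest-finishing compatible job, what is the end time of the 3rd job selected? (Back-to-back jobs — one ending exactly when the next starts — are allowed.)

13

By end time: (3,4), (2,5), (8,10), (12,13), (15,18), (19,20), (19,21), (19,23), (21,24), (21,28).
Pick (3,4); next start ≥ 4 → (8,10); next start ≥ 10 → (12,13); next start ≥ 13 → (15,18); next start ≥ 18 → (19,20); next start ≥ 20 → (21,24).
Selected: (3,4) (8,10) (12,13) (15,18) (19,20) (21,24)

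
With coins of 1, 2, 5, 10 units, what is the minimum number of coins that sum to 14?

3

14 = 1×10 + 2×2
Total coins = 1 + 2 = 3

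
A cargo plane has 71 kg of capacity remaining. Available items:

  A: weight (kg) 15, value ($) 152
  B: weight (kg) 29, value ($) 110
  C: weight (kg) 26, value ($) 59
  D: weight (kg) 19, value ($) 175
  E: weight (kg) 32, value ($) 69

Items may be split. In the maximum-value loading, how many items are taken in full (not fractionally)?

3

Order: A (152/15=10.13) > D (175/19=9.21) > B (110/29=3.79) > C (59/26=2.27) > E (69/32=2.16)
Fill: take A (15 @ 152) → take D (19 @ 175) → take B (29 @ 110) → take 8/26 of C → 18.15; 71/71 used.
3 item(s) taken whole; one partial (take 8/26 of C).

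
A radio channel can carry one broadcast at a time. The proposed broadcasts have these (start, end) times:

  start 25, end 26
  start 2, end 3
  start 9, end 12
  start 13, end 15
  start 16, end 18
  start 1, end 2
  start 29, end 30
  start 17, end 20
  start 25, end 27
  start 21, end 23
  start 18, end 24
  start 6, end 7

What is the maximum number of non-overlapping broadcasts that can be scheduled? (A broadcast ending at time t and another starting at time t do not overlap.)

9

Greedy by earliest finish: after sorting by end time, pick each interval compatible with the last pick.
Sorted by end: (1,2)  (2,3)  (6,7)  (9,12)  (13,15)  (16,18)  (17,20)  (21,23)  (18,24)  (25,26)  (25,27)  (29,30)
take (1,2); take (2,3); take (6,7); take (9,12); take (13,15); take (16,18); take (21,23); take (25,26); take (29,30).
Selected 9 broadcasts.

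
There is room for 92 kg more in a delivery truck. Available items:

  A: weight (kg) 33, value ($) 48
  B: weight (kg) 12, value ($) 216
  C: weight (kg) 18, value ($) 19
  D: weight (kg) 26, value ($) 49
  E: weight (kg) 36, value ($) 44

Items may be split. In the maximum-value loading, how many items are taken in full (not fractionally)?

3

Ratios (sorted): B 18.00, D 1.88, A 1.45, E 1.22, C 1.06
take B (12 @ 216); take D (26 @ 49); take A (33 @ 48); take 21/36 of E → 25.67. Capacity used 92/92.
3 item(s) taken whole; one partial (take 21/36 of E).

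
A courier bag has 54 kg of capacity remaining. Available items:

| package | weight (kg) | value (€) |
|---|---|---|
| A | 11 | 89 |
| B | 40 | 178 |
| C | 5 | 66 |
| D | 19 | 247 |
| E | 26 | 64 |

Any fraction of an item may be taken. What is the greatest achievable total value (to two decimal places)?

486.55

Greedy by value/weight ratio, highest first.
Order: C (66/5=13.20) > D (247/19=13.00) > A (89/11=8.09) > B (178/40=4.45) > E (64/26=2.46)
Fill: take C (5 @ 66) → take D (19 @ 247) → take A (11 @ 89) → take 19/40 of B → 84.55; 54/54 used.
Total value = 486.55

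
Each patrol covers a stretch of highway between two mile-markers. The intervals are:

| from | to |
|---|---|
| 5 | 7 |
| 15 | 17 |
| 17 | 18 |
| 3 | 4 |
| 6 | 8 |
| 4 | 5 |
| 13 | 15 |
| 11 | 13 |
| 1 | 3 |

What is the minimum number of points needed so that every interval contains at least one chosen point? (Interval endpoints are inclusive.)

Process intervals by earliest right end; each time one isn't hit yet, stab at its right endpoint.
By right end: [1,3]  [3,4]  [4,5]  [5,7]  [6,8]  [11,13]  [13,15]  [15,17]  [17,18]
[1,3] uncovered → point at 3; [4,5] uncovered → point at 5; [6,8] uncovered → point at 8; [11,13] uncovered → point at 13; [15,17] uncovered → point at 17.
Points: 3, 5, 8, 13, 17 (5 total).

5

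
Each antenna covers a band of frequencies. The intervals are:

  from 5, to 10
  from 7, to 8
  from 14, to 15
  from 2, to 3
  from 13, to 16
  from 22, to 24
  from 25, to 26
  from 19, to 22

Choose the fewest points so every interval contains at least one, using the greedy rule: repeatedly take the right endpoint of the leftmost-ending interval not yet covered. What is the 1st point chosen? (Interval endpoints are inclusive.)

Sorted: [2,3] [7,8] [5,10] [14,15] [13,16] [19,22] [22,24] [25,26]
{[2,3]} hit by 3; {[7,8],[5,10]} hit by 8; {[14,15],[13,16]} hit by 15; {[19,22],[22,24]} hit by 22; {[25,26]} hit by 26.
Points: 3, 8, 15, 22, 26 (5 total).

3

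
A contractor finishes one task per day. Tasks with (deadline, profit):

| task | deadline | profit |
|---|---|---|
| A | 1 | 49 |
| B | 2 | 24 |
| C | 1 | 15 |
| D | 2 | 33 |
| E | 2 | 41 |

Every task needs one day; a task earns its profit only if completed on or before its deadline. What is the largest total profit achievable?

Take jobs in profit order; each goes to the latest open slot no later than its deadline.
By profit: A(d1,49), E(d2,41), D(d2,33), B(d2,24), C(d1,15)
A→slot 1; E→slot 2; D skipped; B skipped; C skipped.
Profit = 49 + 41 = 90

90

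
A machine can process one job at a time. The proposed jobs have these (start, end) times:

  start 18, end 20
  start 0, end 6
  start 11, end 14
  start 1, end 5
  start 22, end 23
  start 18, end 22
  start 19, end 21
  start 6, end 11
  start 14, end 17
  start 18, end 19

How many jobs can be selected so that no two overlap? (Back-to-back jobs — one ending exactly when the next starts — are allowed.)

Order by finish time; keep every interval that doesn't clash with the previous kept one.
Sorted by end: (1,5)  (0,6)  (6,11)  (11,14)  (14,17)  (18,19)  (18,20)  (19,21)  (18,22)  (22,23)
take (1,5); take (6,11); take (11,14); take (14,17); take (18,19); take (19,21); take (22,23).
Selected 7 jobs.

7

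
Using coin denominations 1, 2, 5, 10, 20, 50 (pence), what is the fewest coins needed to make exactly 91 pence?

4

91 = 1×50 + 2×20 + 1×1
Total coins = 1 + 2 + 1 = 4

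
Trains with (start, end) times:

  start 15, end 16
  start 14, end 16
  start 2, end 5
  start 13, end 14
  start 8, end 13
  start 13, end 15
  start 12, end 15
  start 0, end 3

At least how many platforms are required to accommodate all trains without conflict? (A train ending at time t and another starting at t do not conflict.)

Count concurrent intervals with a sweep; the peak is the room count.
Events (time:±→running): 0:+→1 2:+→2 3:-→1 5:-→0 8:+→1 12:+→2 13:-→1 13:+→2 13:+→3 … peak 3.

3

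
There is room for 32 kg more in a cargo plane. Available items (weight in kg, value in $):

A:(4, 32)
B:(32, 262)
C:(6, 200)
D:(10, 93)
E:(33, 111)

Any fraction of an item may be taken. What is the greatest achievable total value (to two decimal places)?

424.00

Greedy by value/weight ratio, highest first.
Ratios (sorted): C 33.33, D 9.30, B 8.19, A 8.00, E 3.36
take C (6 @ 200); take D (10 @ 93); take 16/32 of B → 131.00. Capacity used 32/32.
Total value = 424.00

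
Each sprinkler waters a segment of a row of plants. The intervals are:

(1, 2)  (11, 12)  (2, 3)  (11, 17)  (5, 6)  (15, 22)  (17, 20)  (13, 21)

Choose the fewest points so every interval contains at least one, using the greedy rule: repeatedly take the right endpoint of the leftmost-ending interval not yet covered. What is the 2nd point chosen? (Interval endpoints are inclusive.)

Sorted: [1,2] [2,3] [5,6] [11,12] [11,17] [17,20] [13,21] [15,22]
{[1,2],[2,3]} hit by 2; {[5,6]} hit by 6; {[11,12],[11,17]} hit by 12; {[17,20],[13,21],[15,22]} hit by 20.
Points: 2, 6, 12, 20 (4 total).

6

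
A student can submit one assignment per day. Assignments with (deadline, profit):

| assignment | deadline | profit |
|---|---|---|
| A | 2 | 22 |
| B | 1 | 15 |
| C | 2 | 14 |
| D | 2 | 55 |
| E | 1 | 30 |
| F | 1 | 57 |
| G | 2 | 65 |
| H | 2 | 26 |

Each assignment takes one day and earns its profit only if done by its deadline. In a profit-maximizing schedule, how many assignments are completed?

2

Take jobs in profit order; each goes to the latest open slot no later than its deadline.
Profit order: G=65 F=57 D=55 E=30 H=26 A=22 B=15 C=14
Assign: G→slot 2, F→slot 1, D skipped, E skipped, H skipped, A skipped, B skipped, C skipped.
Slots: [1:F] [2:G]
2 of 8 scheduled.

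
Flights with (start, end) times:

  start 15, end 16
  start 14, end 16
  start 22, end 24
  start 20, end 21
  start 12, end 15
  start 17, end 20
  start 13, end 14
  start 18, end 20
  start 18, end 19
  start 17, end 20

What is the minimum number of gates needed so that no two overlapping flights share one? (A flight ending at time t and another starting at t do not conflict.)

4

starts: [12, 13, 14, 15, 17, 17, 18, 18, 20, 22]
ends:   [14, 15, 16, 16, 19, 20, 20, 20, 21, 24]
s12→1 s13→2 e14→1 s14→2 e15→1 s15→2 e16→1 e16→0 s17→1 s17→2 s18→3 s18→4  — peak 4.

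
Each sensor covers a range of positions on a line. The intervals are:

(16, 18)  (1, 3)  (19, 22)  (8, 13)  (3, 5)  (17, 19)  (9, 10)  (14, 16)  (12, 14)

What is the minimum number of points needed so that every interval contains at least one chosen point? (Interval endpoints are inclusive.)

5

Process intervals by earliest right end; each time one isn't hit yet, stab at its right endpoint.
By right end: [1,3]  [3,5]  [9,10]  [8,13]  [12,14]  [14,16]  [16,18]  [17,19]  [19,22]
[1,3] uncovered → point at 3; [9,10] uncovered → point at 10; [12,14] uncovered → point at 14; [16,18] uncovered → point at 18; [19,22] uncovered → point at 22.
Points: 3, 10, 14, 18, 22 (5 total).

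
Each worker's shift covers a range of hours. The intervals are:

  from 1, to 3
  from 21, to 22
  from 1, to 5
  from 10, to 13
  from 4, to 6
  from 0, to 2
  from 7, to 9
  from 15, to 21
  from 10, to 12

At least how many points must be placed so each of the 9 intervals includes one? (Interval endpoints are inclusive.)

Sort by right endpoint; whenever an interval is uncovered, place a point at its right end.
By right end: [0,2]  [1,3]  [1,5]  [4,6]  [7,9]  [10,12]  [10,13]  [15,21]  [21,22]
[0,2] uncovered → point at 2; [4,6] uncovered → point at 6; [7,9] uncovered → point at 9; [10,12] uncovered → point at 12; [15,21] uncovered → point at 21.
Points: 2, 6, 9, 12, 21 (5 total).

5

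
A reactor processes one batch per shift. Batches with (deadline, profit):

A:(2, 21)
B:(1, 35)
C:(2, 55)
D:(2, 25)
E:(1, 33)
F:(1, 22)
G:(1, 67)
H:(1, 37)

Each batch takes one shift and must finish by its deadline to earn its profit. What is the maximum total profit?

Take jobs in profit order; each goes to the latest open slot no later than its deadline.
Profit order: G=67 C=55 H=37 B=35 E=33 D=25 F=22 A=21
Assign: G→slot 1, C→slot 2, H skipped, B skipped, E skipped, D skipped, F skipped, A skipped.
Slots: [1:G] [2:C]
Profit = 67 + 55 = 122

122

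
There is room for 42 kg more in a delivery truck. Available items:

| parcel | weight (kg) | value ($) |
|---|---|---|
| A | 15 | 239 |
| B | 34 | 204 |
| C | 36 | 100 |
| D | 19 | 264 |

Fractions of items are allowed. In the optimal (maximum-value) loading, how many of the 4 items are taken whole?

Greedy by value/weight ratio, highest first.
Order: A (239/15=15.93) > D (264/19=13.89) > B (204/34=6.00) > C (100/36=2.78)
Fill: take A (15 @ 239) → take D (19 @ 264) → take 8/34 of B → 48.00; 42/42 used.
2 item(s) taken whole; one partial (take 8/34 of B).

2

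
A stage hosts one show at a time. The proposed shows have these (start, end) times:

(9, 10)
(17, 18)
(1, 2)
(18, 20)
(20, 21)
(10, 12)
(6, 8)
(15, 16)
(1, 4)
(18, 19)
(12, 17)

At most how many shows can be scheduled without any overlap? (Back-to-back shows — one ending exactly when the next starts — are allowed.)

8

Sorted by end: (1,2)  (1,4)  (6,8)  (9,10)  (10,12)  (15,16)  (12,17)  (17,18)  (18,19)  (18,20)  (20,21)
take (1,2); take (6,8); take (9,10); take (10,12); take (15,16); take (17,18); take (18,19); skip (18,20); take (20,21).
Selected 8 shows.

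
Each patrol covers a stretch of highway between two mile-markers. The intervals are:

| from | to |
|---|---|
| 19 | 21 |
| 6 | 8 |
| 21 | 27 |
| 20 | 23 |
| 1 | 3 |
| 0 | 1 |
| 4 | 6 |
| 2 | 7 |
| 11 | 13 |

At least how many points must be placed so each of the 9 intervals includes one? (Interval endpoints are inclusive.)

Sorted: [0,1] [1,3] [4,6] [2,7] [6,8] [11,13] [19,21] [20,23] [21,27]
{[0,1],[1,3]} hit by 1; {[4,6],[2,7],[6,8]} hit by 6; {[11,13]} hit by 13; {[19,21],[20,23],[21,27]} hit by 21.
Points: 1, 6, 13, 21 (4 total).

4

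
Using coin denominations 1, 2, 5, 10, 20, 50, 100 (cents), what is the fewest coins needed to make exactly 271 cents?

5

Greedy: take as many of the largest coin as possible, then repeat with the remainder.
271 = 2×100 + 1×50 + 1×20 + 1×1
Total coins = 2 + 1 + 1 + 1 = 5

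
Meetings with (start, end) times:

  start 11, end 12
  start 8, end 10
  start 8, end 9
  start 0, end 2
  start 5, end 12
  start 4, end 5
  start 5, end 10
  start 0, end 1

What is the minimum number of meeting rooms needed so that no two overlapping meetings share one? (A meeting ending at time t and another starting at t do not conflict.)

4

Count concurrent intervals with a sweep; the peak is the room count.
Events (time:±→running): 0:+→1 0:+→2 1:-→1 2:-→0 4:+→1 5:-→0 5:+→1 5:+→2 8:+→3 8:+→4 … peak 4.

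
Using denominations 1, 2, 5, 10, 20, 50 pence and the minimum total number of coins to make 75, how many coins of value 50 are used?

1

Use the largest denomination that fits, subtract, and repeat.
75 = 1×50 + 1×20 + 1×5
Count of 50: 1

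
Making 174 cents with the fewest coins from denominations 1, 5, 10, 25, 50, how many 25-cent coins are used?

Use the largest denomination that fits, subtract, and repeat.
174 − 3×50→24 − 2×10→4 − 4×1→0
Count of 25: 0

0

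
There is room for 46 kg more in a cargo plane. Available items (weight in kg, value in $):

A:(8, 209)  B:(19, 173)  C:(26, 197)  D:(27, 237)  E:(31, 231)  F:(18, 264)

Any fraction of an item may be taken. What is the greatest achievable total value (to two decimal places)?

654.78

Sort by value per unit weight and fill in that order.
Ratios (sorted): A 26.12, F 14.67, B 9.11, D 8.78, C 7.58, E 7.45
take A (8 @ 209); take F (18 @ 264); take B (19 @ 173); take 1/27 of D → 8.78. Capacity used 46/46.
Total value = 654.78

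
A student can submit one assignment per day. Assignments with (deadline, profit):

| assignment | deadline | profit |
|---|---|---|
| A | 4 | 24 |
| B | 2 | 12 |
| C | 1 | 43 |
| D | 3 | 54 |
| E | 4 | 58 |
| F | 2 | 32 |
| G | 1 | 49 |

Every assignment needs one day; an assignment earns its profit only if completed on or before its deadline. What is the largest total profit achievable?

Sort by profit descending; place each in the latest free slot ≤ its deadline.
Profit order: E=58 D=54 G=49 C=43 F=32 A=24 B=12
Assign: E→slot 4, D→slot 3, G→slot 1, C skipped, F→slot 2, A skipped, B skipped.
Slots: [1:G] [2:F] [3:D] [4:E]
Profit = 49 + 32 + 54 + 58 = 193

193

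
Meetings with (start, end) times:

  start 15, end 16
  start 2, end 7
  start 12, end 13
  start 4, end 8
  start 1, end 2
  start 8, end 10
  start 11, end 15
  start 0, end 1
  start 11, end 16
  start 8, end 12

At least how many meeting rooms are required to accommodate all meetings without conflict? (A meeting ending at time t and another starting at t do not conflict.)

The answer is the maximum number of intervals overlapping at any instant.
Events (time:±→running): 0:+→1 1:-→0 1:+→1 2:-→0 2:+→1 4:+→2 7:-→1 8:-→0 8:+→1 8:+→2 10:-→1 11:+→2 11:+→3 … peak 3.

3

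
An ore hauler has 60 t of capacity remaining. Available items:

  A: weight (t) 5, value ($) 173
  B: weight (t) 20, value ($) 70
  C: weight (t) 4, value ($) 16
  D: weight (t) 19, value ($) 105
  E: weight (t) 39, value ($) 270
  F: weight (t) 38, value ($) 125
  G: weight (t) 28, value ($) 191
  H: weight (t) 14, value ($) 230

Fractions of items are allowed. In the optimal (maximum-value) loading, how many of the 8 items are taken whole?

3

Greedy by value/weight ratio, highest first.
Order: A (173/5=34.60) > H (230/14=16.43) > E (270/39=6.92) > G (191/28=6.82) > D (105/19=5.53) > C (16/4=4.00) > B (70/20=3.50) > F (125/38=3.29)
Fill: take A (5 @ 173) → take H (14 @ 230) → take E (39 @ 270) → take 2/28 of G → 13.64; 60/60 used.
3 item(s) taken whole; one partial (take 2/28 of G).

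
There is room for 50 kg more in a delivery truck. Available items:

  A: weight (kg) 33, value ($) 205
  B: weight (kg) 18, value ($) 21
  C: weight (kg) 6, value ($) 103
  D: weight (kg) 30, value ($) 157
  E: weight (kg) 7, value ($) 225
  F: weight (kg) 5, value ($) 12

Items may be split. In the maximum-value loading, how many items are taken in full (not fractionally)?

Ratios (sorted): E 32.14, C 17.17, A 6.21, D 5.23, F 2.40, B 1.17
take E (7 @ 225); take C (6 @ 103); take A (33 @ 205); take 4/30 of D → 20.93. Capacity used 50/50.
3 item(s) taken whole; one partial (take 4/30 of D).

3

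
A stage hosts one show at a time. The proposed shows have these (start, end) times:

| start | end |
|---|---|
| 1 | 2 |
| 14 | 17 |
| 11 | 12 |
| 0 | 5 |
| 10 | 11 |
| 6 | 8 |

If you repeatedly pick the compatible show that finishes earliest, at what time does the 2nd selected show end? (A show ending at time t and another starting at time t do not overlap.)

Sorted by end: (1,2)  (0,5)  (6,8)  (10,11)  (11,12)  (14,17)
take (1,2); take (6,8); take (10,11); take (11,12); take (14,17).
Selected: (1,2) (6,8) (10,11) (11,12) (14,17)

8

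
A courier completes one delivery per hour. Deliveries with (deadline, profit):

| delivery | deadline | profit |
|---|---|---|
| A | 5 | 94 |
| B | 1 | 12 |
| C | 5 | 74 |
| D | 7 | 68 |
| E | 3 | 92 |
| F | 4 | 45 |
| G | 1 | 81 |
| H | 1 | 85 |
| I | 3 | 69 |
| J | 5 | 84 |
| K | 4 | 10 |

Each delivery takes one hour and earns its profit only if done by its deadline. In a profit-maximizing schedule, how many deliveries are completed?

6

Profit order: A=94 E=92 H=85 J=84 G=81 C=74 I=69 D=68 F=45 B=12 K=10
Assign: A→slot 5, E→slot 3, H→slot 1, J→slot 4, G skipped, C→slot 2, I skipped, D→slot 7, F skipped, B skipped, K skipped.
Slots: [1:H] [2:C] [3:E] [4:J] [5:A] [7:D]
6 of 11 scheduled.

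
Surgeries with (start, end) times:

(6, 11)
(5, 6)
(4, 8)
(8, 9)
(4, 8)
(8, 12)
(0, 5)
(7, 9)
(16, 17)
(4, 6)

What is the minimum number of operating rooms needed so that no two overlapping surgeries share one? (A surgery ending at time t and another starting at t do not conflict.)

Count concurrent intervals with a sweep; the peak is the room count.
starts: [0, 4, 4, 4, 5, 6, 7, 8, 8, 16]
ends:   [5, 6, 6, 8, 8, 9, 9, 11, 12, 17]
s0→1 s4→2 s4→3 s4→4  — peak 4.

4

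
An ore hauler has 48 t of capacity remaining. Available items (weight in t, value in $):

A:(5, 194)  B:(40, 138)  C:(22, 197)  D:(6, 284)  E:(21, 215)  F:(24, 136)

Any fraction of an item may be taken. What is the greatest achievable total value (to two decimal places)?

836.27

Order: D (284/6=47.33) > A (194/5=38.80) > E (215/21=10.24) > C (197/22=8.95) > F (136/24=5.67) > B (138/40=3.45)
Fill: take D (6 @ 284) → take A (5 @ 194) → take E (21 @ 215) → take 16/22 of C → 143.27; 48/48 used.
Total value = 836.27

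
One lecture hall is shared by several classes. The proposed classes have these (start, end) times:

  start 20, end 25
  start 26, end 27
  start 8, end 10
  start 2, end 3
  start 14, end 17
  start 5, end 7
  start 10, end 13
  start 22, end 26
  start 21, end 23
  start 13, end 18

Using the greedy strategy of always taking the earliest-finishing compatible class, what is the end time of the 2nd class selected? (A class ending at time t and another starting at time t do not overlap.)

7

Sort by end time and greedily take each interval whose start is ≥ the last chosen end.
Sorted by end: (2,3)  (5,7)  (8,10)  (10,13)  (14,17)  (13,18)  (21,23)  (20,25)  (22,26)  (26,27)
take (2,3); take (5,7); take (8,10); take (10,13); take (14,17); skip (13,18); take (21,23); take (26,27).
Selected: (2,3) (5,7) (8,10) (10,13) (14,17) (21,23) (26,27)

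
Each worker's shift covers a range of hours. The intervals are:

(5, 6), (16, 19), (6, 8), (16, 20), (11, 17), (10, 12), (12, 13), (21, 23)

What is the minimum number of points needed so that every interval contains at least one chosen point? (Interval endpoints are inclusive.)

Sort by right endpoint; whenever an interval is uncovered, place a point at its right end.
Sorted: [5,6] [6,8] [10,12] [12,13] [11,17] [16,19] [16,20] [21,23]
{[5,6],[6,8]} hit by 6; {[10,12],[12,13],[11,17]} hit by 12; {[16,19],[16,20]} hit by 19; {[21,23]} hit by 23.
Points: 6, 12, 19, 23 (4 total).

4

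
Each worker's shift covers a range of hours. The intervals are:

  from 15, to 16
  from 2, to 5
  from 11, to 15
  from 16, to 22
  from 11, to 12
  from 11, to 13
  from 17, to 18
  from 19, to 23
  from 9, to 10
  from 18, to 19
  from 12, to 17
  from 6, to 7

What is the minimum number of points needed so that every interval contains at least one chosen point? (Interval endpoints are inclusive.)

Sorted: [2,5] [6,7] [9,10] [11,12] [11,13] [11,15] [15,16] [12,17] [17,18] [18,19] [16,22] [19,23]
{[2,5]} hit by 5; {[6,7]} hit by 7; {[9,10]} hit by 10; {[11,12],[11,13],[11,15]} hit by 12; {[15,16],[12,17]} hit by 16; {[17,18],[18,19],[16,22]} hit by 18; {[19,23]} hit by 23.
Points: 5, 7, 10, 12, 16, 18, 23 (7 total).

7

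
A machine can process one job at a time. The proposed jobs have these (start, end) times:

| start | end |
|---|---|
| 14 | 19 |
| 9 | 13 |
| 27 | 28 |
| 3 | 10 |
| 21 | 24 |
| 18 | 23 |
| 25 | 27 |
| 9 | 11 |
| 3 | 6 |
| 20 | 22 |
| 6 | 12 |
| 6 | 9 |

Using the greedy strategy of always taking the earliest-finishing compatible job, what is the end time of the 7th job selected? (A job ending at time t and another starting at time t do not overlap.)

Greedy by earliest finish: after sorting by end time, pick each interval compatible with the last pick.
By end time: (3,6), (6,9), (3,10), (9,11), (6,12), (9,13), (14,19), (20,22), (18,23), (21,24), (25,27), (27,28).
Pick (3,6); next start ≥ 6 → (6,9); next start ≥ 9 → (9,11); next start ≥ 11 → (14,19); next start ≥ 19 → (20,22); next start ≥ 22 → (25,27); next start ≥ 27 → (27,28).
Selected: (3,6) (6,9) (9,11) (14,19) (20,22) (25,27) (27,28)

28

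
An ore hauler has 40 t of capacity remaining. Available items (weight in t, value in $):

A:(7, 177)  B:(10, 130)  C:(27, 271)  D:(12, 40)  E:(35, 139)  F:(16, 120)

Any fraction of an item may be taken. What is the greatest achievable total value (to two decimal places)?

537.85

Order: A (177/7=25.29) > B (130/10=13.00) > C (271/27=10.04) > F (120/16=7.50) > E (139/35=3.97) > D (40/12=3.33)
Fill: take A (7 @ 177) → take B (10 @ 130) → take 23/27 of C → 230.85; 40/40 used.
Total value = 537.85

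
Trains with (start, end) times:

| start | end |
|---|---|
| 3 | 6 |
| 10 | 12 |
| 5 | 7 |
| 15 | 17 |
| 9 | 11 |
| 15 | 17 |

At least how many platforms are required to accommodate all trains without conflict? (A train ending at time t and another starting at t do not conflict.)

2

Count concurrent intervals with a sweep; the peak is the room count.
Events (time:±→running): 3:+→1 5:+→2 … peak 2.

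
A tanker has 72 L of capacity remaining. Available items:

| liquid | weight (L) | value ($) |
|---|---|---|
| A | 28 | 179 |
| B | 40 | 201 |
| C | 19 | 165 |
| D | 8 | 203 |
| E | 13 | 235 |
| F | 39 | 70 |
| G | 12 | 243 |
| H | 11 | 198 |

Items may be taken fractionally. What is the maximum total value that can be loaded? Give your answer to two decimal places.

1101.54

Sort by value per unit weight and fill in that order.
Order: D (203/8=25.38) > G (243/12=20.25) > E (235/13=18.08) > H (198/11=18.00) > C (165/19=8.68) > A (179/28=6.39) > B (201/40=5.03) > F (70/39=1.79)
Fill: take D (8 @ 203) → take G (12 @ 243) → take E (13 @ 235) → take H (11 @ 198) → take C (19 @ 165) → take 9/28 of A → 57.54; 72/72 used.
Total value = 1101.54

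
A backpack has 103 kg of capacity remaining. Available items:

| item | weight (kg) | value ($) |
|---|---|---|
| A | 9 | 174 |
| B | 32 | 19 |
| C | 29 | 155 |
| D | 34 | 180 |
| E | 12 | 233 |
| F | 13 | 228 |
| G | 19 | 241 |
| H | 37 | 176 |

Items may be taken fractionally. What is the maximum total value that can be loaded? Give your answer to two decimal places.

Greedy by value/weight ratio, highest first.
Ratios (sorted): E 19.42, A 19.33, F 17.54, G 12.68, C 5.34, D 5.29, H 4.76, B 0.59
take E (12 @ 233); take A (9 @ 174); take F (13 @ 228); take G (19 @ 241); take C (29 @ 155); take 21/34 of D → 111.18. Capacity used 103/103.
Total value = 1142.18

1142.18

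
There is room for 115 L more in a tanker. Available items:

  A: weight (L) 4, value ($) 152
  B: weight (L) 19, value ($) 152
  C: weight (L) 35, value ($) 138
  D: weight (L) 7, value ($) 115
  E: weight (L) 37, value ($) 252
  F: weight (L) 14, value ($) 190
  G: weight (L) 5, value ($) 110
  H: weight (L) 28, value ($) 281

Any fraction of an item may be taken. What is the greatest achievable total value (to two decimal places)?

1255.94

Ratios (sorted): A 38.00, G 22.00, D 16.43, F 13.57, H 10.04, B 8.00, E 6.81, C 3.94
take A (4 @ 152); take G (5 @ 110); take D (7 @ 115); take F (14 @ 190); take H (28 @ 281); take B (19 @ 152); take E (37 @ 252); take 1/35 of C → 3.94. Capacity used 115/115.
Total value = 1255.94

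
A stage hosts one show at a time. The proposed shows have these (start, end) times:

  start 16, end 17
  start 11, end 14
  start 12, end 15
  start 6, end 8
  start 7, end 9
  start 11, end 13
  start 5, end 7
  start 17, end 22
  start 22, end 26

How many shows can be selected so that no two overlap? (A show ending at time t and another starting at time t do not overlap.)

6

Sorted by end: (5,7)  (6,8)  (7,9)  (11,13)  (11,14)  (12,15)  (16,17)  (17,22)  (22,26)
take (5,7); take (7,9); take (11,13); take (16,17); take (17,22); take (22,26).
Selected 6 shows.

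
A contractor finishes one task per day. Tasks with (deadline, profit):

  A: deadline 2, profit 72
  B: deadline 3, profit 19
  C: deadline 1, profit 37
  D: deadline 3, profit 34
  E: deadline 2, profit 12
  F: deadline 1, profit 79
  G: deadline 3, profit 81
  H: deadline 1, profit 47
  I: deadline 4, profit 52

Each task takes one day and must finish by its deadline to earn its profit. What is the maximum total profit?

By profit: G(d3,81), F(d1,79), A(d2,72), I(d4,52), H(d1,47), C(d1,37), D(d3,34), B(d3,19), E(d2,12)
G→slot 3; F→slot 1; A→slot 2; I→slot 4; H skipped; C skipped; D skipped; B skipped; E skipped.
Profit = 79 + 72 + 81 + 52 = 284

284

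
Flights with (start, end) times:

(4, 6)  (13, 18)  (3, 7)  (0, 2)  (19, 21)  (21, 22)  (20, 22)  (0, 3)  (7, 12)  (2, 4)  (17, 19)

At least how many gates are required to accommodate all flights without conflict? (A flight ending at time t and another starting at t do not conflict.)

2

Events (time:±→running): 0:+→1 0:+→2 … peak 2.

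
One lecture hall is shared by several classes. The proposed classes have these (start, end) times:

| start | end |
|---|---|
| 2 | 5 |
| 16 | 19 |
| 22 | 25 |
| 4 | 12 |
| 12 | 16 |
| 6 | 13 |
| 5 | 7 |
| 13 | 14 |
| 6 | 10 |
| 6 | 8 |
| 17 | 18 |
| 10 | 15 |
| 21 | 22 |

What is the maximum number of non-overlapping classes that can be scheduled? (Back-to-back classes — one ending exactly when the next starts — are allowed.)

Greedy by earliest finish: after sorting by end time, pick each interval compatible with the last pick.
Sorted by end: (2,5)  (5,7)  (6,8)  (6,10)  (4,12)  (6,13)  (13,14)  (10,15)  (12,16)  (17,18)  (16,19)  (21,22)  (22,25)
take (2,5); take (5,7); skip (4,12); take (13,14); skip (12,16); take (17,18); skip (16,19); take (21,22); take (22,25).
Selected 6 classes.

6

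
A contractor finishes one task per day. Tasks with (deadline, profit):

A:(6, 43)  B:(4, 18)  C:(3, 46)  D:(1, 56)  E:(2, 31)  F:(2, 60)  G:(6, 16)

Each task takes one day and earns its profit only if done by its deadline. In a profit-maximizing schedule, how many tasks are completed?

6

Take jobs in profit order; each goes to the latest open slot no later than its deadline.
Profit order: F=60 D=56 C=46 A=43 E=31 B=18 G=16
Assign: F→slot 2, D→slot 1, C→slot 3, A→slot 6, E skipped, B→slot 4, G→slot 5.
Slots: [1:D] [2:F] [3:C] [4:B] [5:G] [6:A]
6 of 7 scheduled.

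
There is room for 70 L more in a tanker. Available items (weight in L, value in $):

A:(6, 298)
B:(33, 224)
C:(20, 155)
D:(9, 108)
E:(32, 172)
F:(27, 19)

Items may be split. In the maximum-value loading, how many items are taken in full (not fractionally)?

Sort by value per unit weight and fill in that order.
Ratios (sorted): A 49.67, D 12.00, C 7.75, B 6.79, E 5.38, F 0.70
take A (6 @ 298); take D (9 @ 108); take C (20 @ 155); take B (33 @ 224); take 2/32 of E → 10.75. Capacity used 70/70.
4 item(s) taken whole; one partial (take 2/32 of E).

4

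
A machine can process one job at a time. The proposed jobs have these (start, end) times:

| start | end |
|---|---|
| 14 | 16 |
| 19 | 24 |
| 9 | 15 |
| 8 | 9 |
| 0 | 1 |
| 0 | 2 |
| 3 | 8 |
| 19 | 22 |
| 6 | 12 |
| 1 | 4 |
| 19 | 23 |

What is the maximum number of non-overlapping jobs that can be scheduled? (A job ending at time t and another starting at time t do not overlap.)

Sorted by end: (0,1)  (0,2)  (1,4)  (3,8)  (8,9)  (6,12)  (9,15)  (14,16)  (19,22)  (19,23)  (19,24)
take (0,1); take (1,4); skip (3,8); take (8,9); take (9,15); take (19,22); skip (19,24).
Selected 5 jobs.

5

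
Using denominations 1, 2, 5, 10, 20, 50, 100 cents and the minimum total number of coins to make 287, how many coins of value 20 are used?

1

287 − 2×100→87 − 1×50→37 − 1×20→17 − 1×10→7 − 1×5→2 − 1×2→0
Count of 20: 1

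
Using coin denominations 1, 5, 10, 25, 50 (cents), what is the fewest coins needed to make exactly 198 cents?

Greedy: take as many of the largest coin as possible, then repeat with the remainder.
198 = 3×50 + 1×25 + 2×10 + 3×1
Total coins = 3 + 1 + 2 + 3 = 9

9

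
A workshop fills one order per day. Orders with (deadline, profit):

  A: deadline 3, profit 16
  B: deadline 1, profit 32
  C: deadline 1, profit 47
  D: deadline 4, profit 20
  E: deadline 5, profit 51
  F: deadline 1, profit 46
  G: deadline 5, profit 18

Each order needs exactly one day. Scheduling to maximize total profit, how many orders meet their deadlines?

By profit: E(d5,51), C(d1,47), F(d1,46), B(d1,32), D(d4,20), G(d5,18), A(d3,16)
E→slot 5; C→slot 1; F skipped; B skipped; D→slot 4; G→slot 3; A→slot 2.
5 of 7 scheduled.

5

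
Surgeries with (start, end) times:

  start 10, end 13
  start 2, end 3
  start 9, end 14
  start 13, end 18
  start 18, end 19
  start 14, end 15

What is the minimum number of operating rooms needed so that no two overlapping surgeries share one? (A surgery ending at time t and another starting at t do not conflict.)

starts: [2, 9, 10, 13, 14, 18]
ends:   [3, 13, 14, 15, 18, 19]
s2→1 e3→0 s9→1 s10→2  — peak 2.

2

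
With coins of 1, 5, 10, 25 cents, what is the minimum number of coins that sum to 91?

6

Greedy: take as many of the largest coin as possible, then repeat with the remainder.
91 = 3×25 + 1×10 + 1×5 + 1×1
Total coins = 3 + 1 + 1 + 1 = 6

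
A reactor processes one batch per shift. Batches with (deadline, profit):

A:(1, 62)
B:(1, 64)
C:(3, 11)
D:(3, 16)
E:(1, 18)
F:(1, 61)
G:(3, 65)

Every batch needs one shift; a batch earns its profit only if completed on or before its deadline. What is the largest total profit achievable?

Take jobs in profit order; each goes to the latest open slot no later than its deadline.
Profit order: G=65 B=64 A=62 F=61 E=18 D=16 C=11
Assign: G→slot 3, B→slot 1, A skipped, F skipped, E skipped, D→slot 2, C skipped.
Slots: [1:B] [2:D] [3:G]
Profit = 64 + 16 + 65 = 145

145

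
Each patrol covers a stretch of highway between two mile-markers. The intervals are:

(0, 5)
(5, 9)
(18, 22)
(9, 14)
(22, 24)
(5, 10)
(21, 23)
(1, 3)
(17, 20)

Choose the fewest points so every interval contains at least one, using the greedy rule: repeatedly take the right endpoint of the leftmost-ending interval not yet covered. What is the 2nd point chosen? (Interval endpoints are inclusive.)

Sort by right endpoint; whenever an interval is uncovered, place a point at its right end.
By right end: [1,3]  [0,5]  [5,9]  [5,10]  [9,14]  [17,20]  [18,22]  [21,23]  [22,24]
[1,3] uncovered → point at 3; [5,9] uncovered → point at 9; [17,20] uncovered → point at 20; [21,23] uncovered → point at 23.
Points: 3, 9, 20, 23 (4 total).

9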